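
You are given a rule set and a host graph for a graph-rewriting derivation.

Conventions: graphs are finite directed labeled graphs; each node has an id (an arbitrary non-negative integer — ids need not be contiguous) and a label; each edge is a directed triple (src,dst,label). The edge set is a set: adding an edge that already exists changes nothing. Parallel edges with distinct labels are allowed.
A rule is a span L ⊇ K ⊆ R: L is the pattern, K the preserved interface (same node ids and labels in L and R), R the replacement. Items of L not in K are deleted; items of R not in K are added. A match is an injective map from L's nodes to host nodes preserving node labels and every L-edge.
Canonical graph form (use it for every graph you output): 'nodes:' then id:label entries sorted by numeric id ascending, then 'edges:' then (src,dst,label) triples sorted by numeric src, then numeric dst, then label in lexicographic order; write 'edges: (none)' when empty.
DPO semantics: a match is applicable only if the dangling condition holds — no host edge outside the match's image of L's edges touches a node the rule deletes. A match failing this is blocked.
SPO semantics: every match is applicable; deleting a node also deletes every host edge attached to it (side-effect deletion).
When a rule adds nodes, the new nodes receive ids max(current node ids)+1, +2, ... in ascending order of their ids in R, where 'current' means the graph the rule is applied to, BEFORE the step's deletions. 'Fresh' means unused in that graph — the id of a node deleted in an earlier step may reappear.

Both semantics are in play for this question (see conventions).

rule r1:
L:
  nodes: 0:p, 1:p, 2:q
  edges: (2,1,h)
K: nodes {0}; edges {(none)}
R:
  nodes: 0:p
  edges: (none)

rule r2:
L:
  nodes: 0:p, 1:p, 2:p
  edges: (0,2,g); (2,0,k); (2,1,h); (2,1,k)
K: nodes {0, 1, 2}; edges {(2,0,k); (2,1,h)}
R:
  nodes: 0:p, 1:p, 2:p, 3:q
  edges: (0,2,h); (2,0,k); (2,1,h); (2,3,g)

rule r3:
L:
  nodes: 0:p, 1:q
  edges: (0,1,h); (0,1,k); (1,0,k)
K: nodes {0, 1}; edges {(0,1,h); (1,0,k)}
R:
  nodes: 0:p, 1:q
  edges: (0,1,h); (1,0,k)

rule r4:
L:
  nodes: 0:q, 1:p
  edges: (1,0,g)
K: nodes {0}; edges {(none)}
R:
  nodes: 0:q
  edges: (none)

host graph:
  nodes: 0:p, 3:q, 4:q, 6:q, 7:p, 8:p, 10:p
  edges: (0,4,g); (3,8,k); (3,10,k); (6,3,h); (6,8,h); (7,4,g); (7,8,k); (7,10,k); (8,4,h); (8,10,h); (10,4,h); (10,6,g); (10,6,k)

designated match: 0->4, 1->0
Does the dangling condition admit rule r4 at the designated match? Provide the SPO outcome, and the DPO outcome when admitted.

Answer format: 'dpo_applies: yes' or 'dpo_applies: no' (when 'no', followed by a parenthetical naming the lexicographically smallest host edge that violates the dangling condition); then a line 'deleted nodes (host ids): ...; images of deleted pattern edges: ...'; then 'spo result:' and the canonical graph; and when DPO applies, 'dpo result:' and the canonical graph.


dpo_applies: yes
deleted nodes (host ids): 0; images of deleted pattern edges: (0,4,g)
spo result:
nodes: 3:q, 4:q, 6:q, 7:p, 8:p, 10:p
edges: (3,8,k); (3,10,k); (6,3,h); (6,8,h); (7,4,g); (7,8,k); (7,10,k); (8,4,h); (8,10,h); (10,4,h); (10,6,g); (10,6,k)
dpo result:
nodes: 3:q, 4:q, 6:q, 7:p, 8:p, 10:p
edges: (3,8,k); (3,10,k); (6,3,h); (6,8,h); (7,4,g); (7,8,k); (7,10,k); (8,4,h); (8,10,h); (10,4,h); (10,6,g); (10,6,k)


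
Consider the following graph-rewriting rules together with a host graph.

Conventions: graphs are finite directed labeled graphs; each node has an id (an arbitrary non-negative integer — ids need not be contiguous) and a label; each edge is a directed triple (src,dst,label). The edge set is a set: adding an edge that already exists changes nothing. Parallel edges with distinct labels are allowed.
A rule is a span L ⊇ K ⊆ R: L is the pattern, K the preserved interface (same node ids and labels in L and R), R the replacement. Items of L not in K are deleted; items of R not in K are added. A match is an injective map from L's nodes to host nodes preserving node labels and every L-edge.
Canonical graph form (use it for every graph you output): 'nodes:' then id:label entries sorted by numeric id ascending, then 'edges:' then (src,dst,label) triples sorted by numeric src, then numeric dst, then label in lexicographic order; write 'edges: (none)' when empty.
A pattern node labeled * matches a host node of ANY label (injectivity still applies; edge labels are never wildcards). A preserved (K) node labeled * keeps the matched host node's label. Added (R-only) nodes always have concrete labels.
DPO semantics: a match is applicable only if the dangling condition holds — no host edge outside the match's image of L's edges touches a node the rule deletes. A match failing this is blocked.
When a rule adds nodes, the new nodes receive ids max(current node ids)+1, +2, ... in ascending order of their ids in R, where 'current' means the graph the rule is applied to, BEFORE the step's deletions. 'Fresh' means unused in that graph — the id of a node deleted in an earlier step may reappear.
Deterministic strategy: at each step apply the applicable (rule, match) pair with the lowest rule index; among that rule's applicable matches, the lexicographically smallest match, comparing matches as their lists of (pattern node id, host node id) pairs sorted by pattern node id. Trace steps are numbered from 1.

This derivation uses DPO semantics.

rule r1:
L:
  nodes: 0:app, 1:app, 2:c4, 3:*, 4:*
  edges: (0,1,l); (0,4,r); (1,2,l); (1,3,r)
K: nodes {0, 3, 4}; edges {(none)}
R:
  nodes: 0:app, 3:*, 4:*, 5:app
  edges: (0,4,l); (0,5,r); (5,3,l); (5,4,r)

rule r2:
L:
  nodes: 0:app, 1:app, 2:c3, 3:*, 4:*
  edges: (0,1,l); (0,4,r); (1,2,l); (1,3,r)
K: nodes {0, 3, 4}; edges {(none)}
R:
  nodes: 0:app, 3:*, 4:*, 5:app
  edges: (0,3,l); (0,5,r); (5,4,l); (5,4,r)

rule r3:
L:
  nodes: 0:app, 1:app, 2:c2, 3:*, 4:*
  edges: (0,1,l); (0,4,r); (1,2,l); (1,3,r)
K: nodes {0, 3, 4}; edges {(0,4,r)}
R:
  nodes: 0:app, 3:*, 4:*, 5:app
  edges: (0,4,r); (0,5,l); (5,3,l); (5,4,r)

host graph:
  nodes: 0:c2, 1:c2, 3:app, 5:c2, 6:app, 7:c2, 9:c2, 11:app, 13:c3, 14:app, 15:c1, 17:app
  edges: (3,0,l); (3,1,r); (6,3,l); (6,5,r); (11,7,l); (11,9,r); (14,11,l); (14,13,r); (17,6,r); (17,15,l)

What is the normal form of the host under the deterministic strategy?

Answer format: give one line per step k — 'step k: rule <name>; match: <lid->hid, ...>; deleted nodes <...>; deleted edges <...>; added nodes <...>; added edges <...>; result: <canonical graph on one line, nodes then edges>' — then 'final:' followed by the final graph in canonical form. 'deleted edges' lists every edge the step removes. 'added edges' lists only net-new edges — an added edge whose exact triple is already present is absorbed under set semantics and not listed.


step 1: rule r3; match: 0->6, 1->3, 2->0, 3->1, 4->5; deleted nodes 0, 3; deleted edges (3,0,l); (3,1,r); (6,3,l); added nodes 18; added edges (6,18,l); (18,1,l); (18,5,r); result: nodes: 1:c2, 5:c2, 6:app, 7:c2, 9:c2, 11:app, 13:c3, 14:app, 15:c1, 17:app, 18:app edges: (6,5,r); (6,18,l); (11,7,l); (11,9,r); (14,11,l); (14,13,r); (17,6,r); (17,15,l); (18,1,l); (18,5,r)
step 2: rule r3; match: 0->14, 1->11, 2->7, 3->9, 4->13; deleted nodes 7, 11; deleted edges (11,7,l); (11,9,r); (14,11,l); added nodes 19; added edges (14,19,l); (19,9,l); (19,13,r); result: nodes: 1:c2, 5:c2, 6:app, 9:c2, 13:c3, 14:app, 15:c1, 17:app, 18:app, 19:app edges: (6,5,r); (6,18,l); (14,13,r); (14,19,l); (17,6,r); (17,15,l); (18,1,l); (18,5,r); (19,9,l); (19,13,r)
final:
nodes: 1:c2, 5:c2, 6:app, 9:c2, 13:c3, 14:app, 15:c1, 17:app, 18:app, 19:app
edges: (6,5,r); (6,18,l); (14,13,r); (14,19,l); (17,6,r); (17,15,l); (18,1,l); (18,5,r); (19,9,l); (19,13,r)


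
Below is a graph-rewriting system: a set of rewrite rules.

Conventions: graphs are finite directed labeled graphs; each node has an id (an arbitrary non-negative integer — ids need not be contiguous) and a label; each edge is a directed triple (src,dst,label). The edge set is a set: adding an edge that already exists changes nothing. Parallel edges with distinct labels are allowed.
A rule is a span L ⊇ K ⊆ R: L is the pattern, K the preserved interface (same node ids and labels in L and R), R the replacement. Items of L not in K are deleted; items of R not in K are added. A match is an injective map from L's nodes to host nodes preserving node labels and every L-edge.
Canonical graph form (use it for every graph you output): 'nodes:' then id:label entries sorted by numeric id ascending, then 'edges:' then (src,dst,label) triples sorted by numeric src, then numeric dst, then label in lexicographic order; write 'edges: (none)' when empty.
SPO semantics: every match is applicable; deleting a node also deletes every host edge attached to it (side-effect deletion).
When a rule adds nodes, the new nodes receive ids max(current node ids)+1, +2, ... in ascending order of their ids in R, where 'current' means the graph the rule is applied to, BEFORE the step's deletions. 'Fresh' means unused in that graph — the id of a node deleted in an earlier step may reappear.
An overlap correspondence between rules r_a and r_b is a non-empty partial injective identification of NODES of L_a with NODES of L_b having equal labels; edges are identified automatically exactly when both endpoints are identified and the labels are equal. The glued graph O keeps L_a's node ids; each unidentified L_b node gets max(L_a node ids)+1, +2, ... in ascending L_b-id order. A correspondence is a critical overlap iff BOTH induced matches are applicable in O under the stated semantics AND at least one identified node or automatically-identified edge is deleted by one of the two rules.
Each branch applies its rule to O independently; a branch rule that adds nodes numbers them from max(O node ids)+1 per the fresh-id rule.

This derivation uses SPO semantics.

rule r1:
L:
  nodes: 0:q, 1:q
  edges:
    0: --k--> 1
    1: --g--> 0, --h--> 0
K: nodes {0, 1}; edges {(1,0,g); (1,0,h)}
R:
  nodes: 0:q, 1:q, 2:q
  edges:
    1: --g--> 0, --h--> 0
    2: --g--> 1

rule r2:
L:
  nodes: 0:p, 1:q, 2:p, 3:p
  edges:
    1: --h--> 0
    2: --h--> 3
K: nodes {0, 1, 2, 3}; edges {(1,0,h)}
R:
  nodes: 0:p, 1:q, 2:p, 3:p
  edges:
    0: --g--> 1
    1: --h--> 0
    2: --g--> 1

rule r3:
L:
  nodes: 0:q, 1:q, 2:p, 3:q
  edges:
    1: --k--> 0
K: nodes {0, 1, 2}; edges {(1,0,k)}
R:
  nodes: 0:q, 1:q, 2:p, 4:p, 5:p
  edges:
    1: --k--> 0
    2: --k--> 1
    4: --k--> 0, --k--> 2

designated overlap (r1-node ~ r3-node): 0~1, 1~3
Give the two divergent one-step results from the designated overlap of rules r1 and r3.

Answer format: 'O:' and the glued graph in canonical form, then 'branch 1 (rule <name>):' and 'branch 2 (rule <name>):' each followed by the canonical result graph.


O:
nodes: 0:q, 1:q, 2:q, 3:p
edges: (0,1,k); (0,2,k); (1,0,g); (1,0,h)
branch 1 (rule r1):
nodes: 0:q, 1:q, 2:q, 3:p, 4:q
edges: (0,2,k); (1,0,g); (1,0,h); (4,1,g)
branch 2 (rule r3):
nodes: 0:q, 2:q, 3:p, 4:p, 5:p
edges: (0,2,k); (3,0,k); (4,2,k); (4,3,k)


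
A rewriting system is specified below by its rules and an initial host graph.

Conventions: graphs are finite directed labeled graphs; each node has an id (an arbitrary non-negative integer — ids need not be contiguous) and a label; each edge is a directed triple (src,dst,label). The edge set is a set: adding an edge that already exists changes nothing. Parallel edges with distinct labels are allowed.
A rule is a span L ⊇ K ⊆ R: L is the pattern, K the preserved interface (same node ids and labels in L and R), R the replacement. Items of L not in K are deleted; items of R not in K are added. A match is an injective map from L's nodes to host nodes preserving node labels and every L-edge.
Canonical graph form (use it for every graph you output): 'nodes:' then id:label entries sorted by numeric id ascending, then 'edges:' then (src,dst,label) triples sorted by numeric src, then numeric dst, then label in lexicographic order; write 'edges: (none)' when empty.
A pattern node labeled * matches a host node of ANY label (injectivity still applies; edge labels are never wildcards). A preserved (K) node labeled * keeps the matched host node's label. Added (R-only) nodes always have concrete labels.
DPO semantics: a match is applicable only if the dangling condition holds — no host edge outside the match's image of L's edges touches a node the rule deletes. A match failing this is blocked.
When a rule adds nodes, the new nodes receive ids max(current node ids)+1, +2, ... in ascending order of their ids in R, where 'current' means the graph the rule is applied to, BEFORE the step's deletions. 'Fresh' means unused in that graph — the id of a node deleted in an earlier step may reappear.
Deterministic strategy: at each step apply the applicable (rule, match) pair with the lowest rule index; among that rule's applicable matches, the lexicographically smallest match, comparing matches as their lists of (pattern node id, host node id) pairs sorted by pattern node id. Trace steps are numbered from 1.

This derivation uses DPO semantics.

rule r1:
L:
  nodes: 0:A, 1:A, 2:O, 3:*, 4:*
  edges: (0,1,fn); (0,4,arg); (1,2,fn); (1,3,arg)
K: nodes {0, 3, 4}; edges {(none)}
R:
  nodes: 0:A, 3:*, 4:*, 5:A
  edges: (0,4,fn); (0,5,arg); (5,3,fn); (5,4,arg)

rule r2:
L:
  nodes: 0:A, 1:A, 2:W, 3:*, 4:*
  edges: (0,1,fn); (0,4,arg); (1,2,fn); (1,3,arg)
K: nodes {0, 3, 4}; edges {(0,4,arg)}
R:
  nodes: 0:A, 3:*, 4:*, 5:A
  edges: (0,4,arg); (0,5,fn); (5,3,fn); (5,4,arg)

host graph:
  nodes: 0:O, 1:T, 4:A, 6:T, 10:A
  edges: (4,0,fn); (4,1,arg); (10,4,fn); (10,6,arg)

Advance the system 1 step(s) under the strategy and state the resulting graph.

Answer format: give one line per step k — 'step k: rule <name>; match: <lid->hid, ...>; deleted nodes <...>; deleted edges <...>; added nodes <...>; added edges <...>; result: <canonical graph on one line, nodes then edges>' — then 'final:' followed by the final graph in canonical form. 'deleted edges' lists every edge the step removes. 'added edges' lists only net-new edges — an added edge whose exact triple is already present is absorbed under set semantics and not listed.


step 1: rule r1; match: 0->10, 1->4, 2->0, 3->1, 4->6; deleted nodes 0, 4; deleted edges (4,0,fn); (4,1,arg); (10,4,fn); (10,6,arg); added nodes 11; added edges (10,6,fn); (10,11,arg); (11,1,fn); (11,6,arg); result: nodes: 1:T, 6:T, 10:A, 11:A edges: (10,6,fn); (10,11,arg); (11,1,fn); (11,6,arg)
final:
nodes: 1:T, 6:T, 10:A, 11:A
edges: (10,6,fn); (10,11,arg); (11,1,fn); (11,6,arg)


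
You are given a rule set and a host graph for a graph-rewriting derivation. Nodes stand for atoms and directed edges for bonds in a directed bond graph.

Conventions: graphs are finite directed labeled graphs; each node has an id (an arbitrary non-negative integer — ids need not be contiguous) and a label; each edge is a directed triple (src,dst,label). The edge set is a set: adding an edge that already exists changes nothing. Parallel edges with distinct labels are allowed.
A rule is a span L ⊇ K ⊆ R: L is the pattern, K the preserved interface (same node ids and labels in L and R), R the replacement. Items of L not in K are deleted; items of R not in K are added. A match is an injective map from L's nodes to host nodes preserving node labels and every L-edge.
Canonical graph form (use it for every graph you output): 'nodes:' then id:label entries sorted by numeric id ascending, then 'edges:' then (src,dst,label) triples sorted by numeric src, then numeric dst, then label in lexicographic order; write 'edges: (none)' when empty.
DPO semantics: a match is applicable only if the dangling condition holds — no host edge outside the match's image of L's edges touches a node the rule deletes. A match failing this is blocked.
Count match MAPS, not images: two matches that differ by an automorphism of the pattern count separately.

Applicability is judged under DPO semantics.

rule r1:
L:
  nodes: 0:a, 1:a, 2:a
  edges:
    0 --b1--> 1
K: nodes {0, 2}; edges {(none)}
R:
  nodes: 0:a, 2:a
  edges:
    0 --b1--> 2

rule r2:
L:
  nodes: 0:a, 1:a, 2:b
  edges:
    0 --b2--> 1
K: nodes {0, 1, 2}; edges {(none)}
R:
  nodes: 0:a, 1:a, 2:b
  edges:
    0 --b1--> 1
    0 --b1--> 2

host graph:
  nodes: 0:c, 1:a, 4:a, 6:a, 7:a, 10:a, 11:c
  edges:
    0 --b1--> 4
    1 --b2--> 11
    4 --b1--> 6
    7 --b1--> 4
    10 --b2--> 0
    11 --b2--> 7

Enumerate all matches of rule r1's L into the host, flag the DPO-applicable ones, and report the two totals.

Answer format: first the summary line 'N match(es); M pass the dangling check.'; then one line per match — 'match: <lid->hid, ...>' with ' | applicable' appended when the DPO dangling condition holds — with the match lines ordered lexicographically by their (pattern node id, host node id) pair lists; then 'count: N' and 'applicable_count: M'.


6 match(es); 3 pass the dangling check.
match: 0->4, 1->6, 2->1 | applicable
match: 0->4, 1->6, 2->7 | applicable
match: 0->4, 1->6, 2->10 | applicable
match: 0->7, 1->4, 2->1
match: 0->7, 1->4, 2->6
match: 0->7, 1->4, 2->10
count: 6
applicable_count: 3


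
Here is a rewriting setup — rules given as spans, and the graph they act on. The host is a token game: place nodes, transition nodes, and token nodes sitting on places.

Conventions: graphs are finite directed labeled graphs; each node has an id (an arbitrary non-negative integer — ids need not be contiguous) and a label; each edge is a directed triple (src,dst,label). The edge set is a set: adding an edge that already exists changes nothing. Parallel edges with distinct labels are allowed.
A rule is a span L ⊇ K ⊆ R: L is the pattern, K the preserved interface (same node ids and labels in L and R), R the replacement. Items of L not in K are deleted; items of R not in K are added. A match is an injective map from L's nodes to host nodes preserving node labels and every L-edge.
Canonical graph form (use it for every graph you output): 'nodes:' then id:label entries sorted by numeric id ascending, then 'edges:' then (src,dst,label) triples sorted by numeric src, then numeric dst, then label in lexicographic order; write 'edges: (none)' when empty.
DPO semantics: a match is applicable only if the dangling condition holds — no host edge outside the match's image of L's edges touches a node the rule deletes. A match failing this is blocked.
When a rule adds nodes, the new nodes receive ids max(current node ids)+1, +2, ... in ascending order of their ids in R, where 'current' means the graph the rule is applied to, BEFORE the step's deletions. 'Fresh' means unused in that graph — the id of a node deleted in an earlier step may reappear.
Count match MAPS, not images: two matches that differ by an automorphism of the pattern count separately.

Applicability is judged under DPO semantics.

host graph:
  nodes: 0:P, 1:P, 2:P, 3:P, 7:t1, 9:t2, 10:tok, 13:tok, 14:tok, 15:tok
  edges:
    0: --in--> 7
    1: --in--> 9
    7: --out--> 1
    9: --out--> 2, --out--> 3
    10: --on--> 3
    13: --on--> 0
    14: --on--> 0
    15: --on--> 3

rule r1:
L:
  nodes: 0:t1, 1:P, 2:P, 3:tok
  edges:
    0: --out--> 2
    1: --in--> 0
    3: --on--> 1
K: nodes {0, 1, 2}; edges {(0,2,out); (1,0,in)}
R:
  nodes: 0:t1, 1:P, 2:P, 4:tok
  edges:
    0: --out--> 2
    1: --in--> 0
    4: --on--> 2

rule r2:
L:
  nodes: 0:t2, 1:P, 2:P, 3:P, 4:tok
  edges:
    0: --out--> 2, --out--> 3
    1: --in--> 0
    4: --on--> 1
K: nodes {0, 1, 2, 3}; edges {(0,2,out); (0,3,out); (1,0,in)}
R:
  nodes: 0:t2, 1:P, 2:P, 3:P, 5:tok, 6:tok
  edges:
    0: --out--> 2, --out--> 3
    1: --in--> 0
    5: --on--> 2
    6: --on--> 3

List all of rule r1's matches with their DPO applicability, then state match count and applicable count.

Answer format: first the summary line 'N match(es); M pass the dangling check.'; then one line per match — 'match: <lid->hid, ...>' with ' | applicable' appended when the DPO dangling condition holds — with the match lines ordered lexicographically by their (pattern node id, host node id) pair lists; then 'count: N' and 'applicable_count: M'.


2 match(es); 2 pass the dangling check.
match: 0->7, 1->0, 2->1, 3->13 | applicable
match: 0->7, 1->0, 2->1, 3->14 | applicable
count: 2
applicable_count: 2


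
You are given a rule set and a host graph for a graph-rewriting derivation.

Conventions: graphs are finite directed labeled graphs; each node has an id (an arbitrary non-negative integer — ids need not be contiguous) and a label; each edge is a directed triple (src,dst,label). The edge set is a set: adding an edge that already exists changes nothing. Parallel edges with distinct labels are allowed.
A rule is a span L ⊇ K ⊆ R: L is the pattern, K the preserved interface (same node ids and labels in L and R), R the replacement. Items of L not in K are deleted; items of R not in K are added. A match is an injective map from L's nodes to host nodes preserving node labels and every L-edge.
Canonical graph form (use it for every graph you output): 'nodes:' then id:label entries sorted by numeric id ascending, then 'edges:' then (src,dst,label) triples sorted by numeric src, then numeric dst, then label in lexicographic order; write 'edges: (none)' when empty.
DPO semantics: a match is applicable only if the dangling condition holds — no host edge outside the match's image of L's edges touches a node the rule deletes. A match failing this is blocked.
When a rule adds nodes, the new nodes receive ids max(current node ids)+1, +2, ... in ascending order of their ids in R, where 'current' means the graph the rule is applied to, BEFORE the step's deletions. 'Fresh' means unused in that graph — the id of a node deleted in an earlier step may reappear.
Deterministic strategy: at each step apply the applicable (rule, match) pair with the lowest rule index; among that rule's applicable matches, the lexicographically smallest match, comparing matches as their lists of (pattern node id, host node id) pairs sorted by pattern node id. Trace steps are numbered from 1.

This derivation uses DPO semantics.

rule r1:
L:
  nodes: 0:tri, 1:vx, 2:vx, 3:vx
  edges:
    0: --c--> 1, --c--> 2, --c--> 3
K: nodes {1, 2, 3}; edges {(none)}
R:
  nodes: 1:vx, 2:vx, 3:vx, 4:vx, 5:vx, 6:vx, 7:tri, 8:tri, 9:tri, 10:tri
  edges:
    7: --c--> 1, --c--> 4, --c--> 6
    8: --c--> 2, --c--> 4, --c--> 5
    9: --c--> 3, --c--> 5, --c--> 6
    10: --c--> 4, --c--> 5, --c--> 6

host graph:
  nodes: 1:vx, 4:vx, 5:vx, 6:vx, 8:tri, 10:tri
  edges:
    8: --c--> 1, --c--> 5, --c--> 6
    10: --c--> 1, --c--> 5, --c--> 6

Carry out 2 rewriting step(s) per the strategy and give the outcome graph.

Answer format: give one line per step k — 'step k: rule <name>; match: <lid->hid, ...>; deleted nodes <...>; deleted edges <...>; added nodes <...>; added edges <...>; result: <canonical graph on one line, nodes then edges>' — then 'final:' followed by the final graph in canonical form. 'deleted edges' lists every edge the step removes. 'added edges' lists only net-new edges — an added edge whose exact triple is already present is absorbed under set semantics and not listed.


step 1: rule r1; match: 0->8, 1->1, 2->5, 3->6; deleted nodes 8; deleted edges (8,1,c); (8,5,c); (8,6,c); added nodes 11, 12, 13, 14, 15, 16, 17; added edges (14,1,c); (14,11,c); (14,13,c); (15,5,c); (15,11,c); (15,12,c); (16,6,c); (16,12,c); (16,13,c); (17,11,c); (17,12,c); (17,13,c); result: nodes: 1:vx, 4:vx, 5:vx, 6:vx, 10:tri, 11:vx, 12:vx, 13:vx, 14:tri, 15:tri, 16:tri, 17:tri edges: (10,1,c); (10,5,c); (10,6,c); (14,1,c); (14,11,c); (14,13,c); (15,5,c); (15,11,c); (15,12,c); (16,6,c); (16,12,c); (16,13,c); (17,11,c); (17,12,c); (17,13,c)
step 2: rule r1; match: 0->10, 1->1, 2->5, 3->6; deleted nodes 10; deleted edges (10,1,c); (10,5,c); (10,6,c); added nodes 18, 19, 20, 21, 22, 23, 24; added edges (21,1,c); (21,18,c); (21,20,c); (22,5,c); (22,18,c); (22,19,c); (23,6,c); (23,19,c); (23,20,c); (24,18,c); (24,19,c); (24,20,c); result: nodes: 1:vx, 4:vx, 5:vx, 6:vx, 11:vx, 12:vx, 13:vx, 14:tri, 15:tri, 16:tri, 17:tri, 18:vx, 19:vx, 20:vx, 21:tri, 22:tri, 23:tri, 24:tri edges: (14,1,c); (14,11,c); (14,13,c); (15,5,c); (15,11,c); (15,12,c); (16,6,c); (16,12,c); (16,13,c); (17,11,c); (17,12,c); (17,13,c); (21,1,c); (21,18,c); (21,20,c); (22,5,c); (22,18,c); (22,19,c); (23,6,c); (23,19,c); (23,20,c); (24,18,c); (24,19,c); (24,20,c)
final:
nodes: 1:vx, 4:vx, 5:vx, 6:vx, 11:vx, 12:vx, 13:vx, 14:tri, 15:tri, 16:tri, 17:tri, 18:vx, 19:vx, 20:vx, 21:tri, 22:tri, 23:tri, 24:tri
edges: (14,1,c); (14,11,c); (14,13,c); (15,5,c); (15,11,c); (15,12,c); (16,6,c); (16,12,c); (16,13,c); (17,11,c); (17,12,c); (17,13,c); (21,1,c); (21,18,c); (21,20,c); (22,5,c); (22,18,c); (22,19,c); (23,6,c); (23,19,c); (23,20,c); (24,18,c); (24,19,c); (24,20,c)


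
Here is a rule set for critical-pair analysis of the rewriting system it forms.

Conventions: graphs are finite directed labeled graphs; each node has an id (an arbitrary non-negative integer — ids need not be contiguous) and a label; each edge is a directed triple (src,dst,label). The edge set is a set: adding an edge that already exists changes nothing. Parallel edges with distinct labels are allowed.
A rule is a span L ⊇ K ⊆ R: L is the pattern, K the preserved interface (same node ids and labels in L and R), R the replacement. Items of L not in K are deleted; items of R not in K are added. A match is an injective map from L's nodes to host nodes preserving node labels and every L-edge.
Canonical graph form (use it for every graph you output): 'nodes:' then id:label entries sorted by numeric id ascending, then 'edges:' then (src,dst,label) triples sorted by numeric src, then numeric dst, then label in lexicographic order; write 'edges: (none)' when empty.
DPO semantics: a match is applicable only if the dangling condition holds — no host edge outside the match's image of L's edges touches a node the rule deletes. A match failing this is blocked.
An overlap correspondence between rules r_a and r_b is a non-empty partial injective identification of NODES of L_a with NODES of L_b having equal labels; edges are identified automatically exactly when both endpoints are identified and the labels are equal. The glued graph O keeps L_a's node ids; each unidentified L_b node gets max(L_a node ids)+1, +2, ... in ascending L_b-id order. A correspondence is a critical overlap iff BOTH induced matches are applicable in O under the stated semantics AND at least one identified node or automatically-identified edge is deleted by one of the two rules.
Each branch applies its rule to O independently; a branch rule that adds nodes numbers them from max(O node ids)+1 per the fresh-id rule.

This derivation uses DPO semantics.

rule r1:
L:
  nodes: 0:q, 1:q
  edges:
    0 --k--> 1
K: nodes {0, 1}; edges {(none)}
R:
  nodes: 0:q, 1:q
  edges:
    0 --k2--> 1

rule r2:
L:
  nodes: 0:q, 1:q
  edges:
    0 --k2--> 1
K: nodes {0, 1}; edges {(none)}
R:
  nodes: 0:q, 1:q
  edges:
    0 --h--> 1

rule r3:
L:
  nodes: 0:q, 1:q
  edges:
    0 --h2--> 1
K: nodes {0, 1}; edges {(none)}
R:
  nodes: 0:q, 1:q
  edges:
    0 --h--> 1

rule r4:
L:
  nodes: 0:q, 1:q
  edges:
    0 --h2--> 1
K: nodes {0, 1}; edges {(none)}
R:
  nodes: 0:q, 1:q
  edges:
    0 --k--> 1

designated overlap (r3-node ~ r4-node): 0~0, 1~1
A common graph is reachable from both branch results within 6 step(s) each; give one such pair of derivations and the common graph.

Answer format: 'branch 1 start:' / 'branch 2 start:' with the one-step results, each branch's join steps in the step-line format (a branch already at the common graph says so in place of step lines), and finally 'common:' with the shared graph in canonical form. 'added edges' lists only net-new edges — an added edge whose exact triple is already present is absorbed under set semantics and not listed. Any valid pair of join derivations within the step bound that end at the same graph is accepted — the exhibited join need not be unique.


branch 1 start:
nodes: 0:q, 1:q
edges: (0,1,h)
branch 2 start:
nodes: 0:q, 1:q
edges: (0,1,k)
branch 1: already at the common graph (0 steps)
branch 2 step 1: rule r1; match: 0->0, 1->1; deleted nodes (none); deleted edges (0,1,k); added nodes (none); added edges (0,1,k2); result: nodes: 0:q, 1:q edges: (0,1,k2)
branch 2 step 2: rule r2; match: 0->0, 1->1; deleted nodes (none); deleted edges (0,1,k2); added nodes (none); added edges (0,1,h); result: nodes: 0:q, 1:q edges: (0,1,h)
common:
nodes: 0:q, 1:q
edges: (0,1,h)


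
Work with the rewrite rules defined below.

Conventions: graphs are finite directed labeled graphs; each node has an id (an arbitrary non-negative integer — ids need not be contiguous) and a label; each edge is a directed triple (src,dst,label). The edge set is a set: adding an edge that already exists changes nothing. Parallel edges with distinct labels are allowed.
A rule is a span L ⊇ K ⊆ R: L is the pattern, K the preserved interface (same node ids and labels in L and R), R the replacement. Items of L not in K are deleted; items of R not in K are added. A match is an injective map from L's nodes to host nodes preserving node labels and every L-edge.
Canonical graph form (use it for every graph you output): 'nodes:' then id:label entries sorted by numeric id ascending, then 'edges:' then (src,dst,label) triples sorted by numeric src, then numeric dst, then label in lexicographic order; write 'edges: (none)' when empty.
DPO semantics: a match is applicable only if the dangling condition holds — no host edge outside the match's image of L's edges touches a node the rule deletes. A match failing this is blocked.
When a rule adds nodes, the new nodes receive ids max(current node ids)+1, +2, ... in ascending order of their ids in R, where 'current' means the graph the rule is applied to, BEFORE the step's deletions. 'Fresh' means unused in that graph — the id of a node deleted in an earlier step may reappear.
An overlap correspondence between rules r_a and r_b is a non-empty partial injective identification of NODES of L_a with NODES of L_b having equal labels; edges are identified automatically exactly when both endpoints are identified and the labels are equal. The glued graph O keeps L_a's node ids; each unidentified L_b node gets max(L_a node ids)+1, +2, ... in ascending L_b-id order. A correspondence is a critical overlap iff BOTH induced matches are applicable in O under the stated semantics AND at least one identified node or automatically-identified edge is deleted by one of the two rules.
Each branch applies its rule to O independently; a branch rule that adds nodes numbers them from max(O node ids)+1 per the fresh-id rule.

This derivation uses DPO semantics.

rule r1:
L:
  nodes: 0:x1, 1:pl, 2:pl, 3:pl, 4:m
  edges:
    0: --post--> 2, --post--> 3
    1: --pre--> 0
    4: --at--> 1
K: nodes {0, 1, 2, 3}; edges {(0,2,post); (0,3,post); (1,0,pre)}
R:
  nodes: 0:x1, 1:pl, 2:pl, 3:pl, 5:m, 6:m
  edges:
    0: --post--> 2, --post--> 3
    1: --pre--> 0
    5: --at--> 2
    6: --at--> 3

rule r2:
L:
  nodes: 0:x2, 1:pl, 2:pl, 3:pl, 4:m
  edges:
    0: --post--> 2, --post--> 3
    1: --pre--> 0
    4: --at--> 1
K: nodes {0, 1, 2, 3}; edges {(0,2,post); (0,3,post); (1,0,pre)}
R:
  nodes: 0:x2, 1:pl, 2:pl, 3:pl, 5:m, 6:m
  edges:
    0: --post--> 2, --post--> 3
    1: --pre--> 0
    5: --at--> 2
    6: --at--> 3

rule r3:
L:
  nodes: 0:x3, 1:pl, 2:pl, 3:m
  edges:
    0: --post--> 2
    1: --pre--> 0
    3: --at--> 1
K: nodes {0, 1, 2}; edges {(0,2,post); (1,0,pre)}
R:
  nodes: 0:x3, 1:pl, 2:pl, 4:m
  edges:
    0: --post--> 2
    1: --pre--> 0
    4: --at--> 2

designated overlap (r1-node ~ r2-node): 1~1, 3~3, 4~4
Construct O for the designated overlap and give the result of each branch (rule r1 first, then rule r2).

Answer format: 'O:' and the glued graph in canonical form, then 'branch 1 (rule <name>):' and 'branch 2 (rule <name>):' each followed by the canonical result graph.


O:
nodes: 0:x1, 1:pl, 2:pl, 3:pl, 4:m, 5:x2, 6:pl
edges: (0,2,post); (0,3,post); (1,0,pre); (1,5,pre); (4,1,at); (5,3,post); (5,6,post)
branch 1 (rule r1):
nodes: 0:x1, 1:pl, 2:pl, 3:pl, 5:x2, 6:pl, 7:m, 8:m
edges: (0,2,post); (0,3,post); (1,0,pre); (1,5,pre); (5,3,post); (5,6,post); (7,2,at); (8,3,at)
branch 2 (rule r2):
nodes: 0:x1, 1:pl, 2:pl, 3:pl, 5:x2, 6:pl, 7:m, 8:m
edges: (0,2,post); (0,3,post); (1,0,pre); (1,5,pre); (5,3,post); (5,6,post); (7,6,at); (8,3,at)


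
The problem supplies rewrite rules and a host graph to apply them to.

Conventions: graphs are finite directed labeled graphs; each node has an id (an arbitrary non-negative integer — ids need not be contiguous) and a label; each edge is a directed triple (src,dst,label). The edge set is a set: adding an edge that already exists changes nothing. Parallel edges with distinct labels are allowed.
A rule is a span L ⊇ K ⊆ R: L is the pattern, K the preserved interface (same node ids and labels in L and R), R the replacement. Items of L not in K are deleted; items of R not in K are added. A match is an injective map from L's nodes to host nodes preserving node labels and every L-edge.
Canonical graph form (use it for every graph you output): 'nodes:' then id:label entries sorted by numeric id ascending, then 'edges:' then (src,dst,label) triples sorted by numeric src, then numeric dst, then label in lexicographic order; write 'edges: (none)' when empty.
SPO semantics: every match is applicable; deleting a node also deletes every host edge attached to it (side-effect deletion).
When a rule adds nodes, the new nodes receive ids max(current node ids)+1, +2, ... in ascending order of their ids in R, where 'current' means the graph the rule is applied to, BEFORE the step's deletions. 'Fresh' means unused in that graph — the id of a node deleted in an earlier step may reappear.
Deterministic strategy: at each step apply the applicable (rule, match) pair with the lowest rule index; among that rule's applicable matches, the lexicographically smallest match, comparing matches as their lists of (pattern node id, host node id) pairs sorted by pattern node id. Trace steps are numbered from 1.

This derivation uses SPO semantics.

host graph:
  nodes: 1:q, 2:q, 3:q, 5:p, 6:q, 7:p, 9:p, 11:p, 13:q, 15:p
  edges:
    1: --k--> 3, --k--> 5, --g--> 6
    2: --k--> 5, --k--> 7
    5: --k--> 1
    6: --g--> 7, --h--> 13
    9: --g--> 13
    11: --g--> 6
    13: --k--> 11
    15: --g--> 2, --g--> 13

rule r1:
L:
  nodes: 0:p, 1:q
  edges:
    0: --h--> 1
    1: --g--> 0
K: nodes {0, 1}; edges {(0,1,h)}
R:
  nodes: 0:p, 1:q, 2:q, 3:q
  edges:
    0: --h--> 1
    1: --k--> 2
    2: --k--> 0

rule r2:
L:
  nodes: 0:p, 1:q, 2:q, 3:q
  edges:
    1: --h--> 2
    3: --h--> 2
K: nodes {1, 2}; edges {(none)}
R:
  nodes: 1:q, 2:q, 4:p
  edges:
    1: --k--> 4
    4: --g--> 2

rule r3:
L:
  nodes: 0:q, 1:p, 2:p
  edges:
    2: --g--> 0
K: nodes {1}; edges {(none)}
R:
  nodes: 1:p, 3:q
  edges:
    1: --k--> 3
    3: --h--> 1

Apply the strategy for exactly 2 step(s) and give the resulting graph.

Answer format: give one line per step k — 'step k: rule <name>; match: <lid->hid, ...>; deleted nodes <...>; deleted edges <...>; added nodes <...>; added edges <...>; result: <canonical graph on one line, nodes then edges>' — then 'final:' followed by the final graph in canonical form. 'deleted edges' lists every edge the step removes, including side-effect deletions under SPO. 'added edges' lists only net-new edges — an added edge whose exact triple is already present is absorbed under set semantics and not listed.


step 1: rule r3; match: 0->2, 1->5, 2->15; deleted nodes 2, 15; deleted edges (2,5,k); (2,7,k); (15,2,g); (15,13,g); added nodes 16; added edges (5,16,k); (16,5,h); result: nodes: 1:q, 3:q, 5:p, 6:q, 7:p, 9:p, 11:p, 13:q, 16:q edges: (1,3,k); (1,5,k); (1,6,g); (5,1,k); (5,16,k); (6,7,g); (6,13,h); (9,13,g); (11,6,g); (13,11,k); (16,5,h)
step 2: rule r3; match: 0->6, 1->5, 2->11; deleted nodes 6, 11; deleted edges (1,6,g); (6,7,g); (6,13,h); (11,6,g); (13,11,k); added nodes 17; added edges (5,17,k); (17,5,h); result: nodes: 1:q, 3:q, 5:p, 7:p, 9:p, 13:q, 16:q, 17:q edges: (1,3,k); (1,5,k); (5,1,k); (5,16,k); (5,17,k); (9,13,g); (16,5,h); (17,5,h)
final:
nodes: 1:q, 3:q, 5:p, 7:p, 9:p, 13:q, 16:q, 17:q
edges: (1,3,k); (1,5,k); (5,1,k); (5,16,k); (5,17,k); (9,13,g); (16,5,h); (17,5,h)


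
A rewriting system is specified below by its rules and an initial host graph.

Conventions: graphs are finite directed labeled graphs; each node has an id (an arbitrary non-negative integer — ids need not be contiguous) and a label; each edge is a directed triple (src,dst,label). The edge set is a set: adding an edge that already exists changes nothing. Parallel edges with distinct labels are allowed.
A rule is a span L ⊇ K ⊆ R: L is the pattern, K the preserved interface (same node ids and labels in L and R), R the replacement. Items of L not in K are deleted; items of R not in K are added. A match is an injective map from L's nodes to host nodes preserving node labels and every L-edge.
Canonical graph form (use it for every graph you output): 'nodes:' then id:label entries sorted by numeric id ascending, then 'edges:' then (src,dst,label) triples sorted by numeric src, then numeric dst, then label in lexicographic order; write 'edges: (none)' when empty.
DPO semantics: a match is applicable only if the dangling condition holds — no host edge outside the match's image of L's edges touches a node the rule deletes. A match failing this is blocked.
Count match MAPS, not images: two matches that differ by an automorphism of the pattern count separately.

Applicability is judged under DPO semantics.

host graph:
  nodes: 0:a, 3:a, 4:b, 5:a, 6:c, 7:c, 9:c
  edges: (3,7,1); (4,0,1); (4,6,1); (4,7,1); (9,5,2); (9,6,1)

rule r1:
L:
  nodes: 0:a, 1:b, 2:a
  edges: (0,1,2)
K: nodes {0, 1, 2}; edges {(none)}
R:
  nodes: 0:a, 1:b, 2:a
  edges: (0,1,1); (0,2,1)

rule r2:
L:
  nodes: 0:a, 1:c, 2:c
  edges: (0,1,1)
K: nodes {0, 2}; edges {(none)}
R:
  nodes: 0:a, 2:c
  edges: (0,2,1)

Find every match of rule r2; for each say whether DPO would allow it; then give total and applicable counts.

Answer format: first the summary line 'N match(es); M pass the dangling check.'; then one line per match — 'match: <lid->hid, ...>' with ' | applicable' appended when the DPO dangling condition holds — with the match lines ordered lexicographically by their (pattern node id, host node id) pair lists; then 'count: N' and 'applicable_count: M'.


2 match(es); 0 pass the dangling check.
match: 0->3, 1->7, 2->6
match: 0->3, 1->7, 2->9
count: 2
applicable_count: 0


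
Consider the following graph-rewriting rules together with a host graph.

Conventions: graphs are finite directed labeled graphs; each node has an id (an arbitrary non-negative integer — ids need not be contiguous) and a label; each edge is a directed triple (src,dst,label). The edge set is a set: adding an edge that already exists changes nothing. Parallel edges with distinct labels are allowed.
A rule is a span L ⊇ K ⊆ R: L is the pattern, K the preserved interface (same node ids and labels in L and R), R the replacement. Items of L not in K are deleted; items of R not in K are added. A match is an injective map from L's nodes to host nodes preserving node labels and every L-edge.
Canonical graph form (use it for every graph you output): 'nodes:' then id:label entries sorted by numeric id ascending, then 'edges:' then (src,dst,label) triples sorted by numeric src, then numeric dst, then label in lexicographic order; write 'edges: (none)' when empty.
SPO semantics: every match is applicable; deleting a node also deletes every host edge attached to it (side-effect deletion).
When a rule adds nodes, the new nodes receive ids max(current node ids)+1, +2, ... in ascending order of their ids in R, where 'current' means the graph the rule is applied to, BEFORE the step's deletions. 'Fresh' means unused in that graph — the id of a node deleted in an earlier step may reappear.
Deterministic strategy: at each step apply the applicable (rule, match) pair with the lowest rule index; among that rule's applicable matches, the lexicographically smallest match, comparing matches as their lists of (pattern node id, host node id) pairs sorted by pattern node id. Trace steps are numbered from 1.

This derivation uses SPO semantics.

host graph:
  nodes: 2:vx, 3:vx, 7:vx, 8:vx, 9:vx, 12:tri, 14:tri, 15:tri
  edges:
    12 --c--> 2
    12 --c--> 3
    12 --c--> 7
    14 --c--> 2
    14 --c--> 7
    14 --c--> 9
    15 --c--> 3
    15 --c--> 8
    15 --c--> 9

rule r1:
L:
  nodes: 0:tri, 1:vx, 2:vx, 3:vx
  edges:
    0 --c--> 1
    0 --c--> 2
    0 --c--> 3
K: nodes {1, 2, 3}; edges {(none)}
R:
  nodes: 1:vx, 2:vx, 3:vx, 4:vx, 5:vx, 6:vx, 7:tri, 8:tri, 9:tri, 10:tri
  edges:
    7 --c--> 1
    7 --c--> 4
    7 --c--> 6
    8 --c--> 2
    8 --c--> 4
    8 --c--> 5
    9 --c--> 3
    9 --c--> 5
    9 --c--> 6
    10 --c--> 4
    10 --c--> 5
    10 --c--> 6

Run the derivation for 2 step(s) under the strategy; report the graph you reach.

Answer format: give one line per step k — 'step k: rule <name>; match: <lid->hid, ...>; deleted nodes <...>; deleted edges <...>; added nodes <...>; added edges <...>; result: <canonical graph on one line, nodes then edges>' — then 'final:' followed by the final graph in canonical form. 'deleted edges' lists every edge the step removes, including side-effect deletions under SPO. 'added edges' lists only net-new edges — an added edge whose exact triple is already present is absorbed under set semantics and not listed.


step 1: rule r1; match: 0->12, 1->2, 2->3, 3->7; deleted nodes 12; deleted edges (12,2,c); (12,3,c); (12,7,c); added nodes 16, 17, 18, 19, 20, 21, 22; added edges (19,2,c); (19,16,c); (19,18,c); (20,3,c); (20,16,c); (20,17,c); (21,7,c); (21,17,c); (21,18,c); (22,16,c); (22,17,c); (22,18,c); result: nodes: 2:vx, 3:vx, 7:vx, 8:vx, 9:vx, 14:tri, 15:tri, 16:vx, 17:vx, 18:vx, 19:tri, 20:tri, 21:tri, 22:tri edges: (14,2,c); (14,7,c); (14,9,c); (15,3,c); (15,8,c); (15,9,c); (19,2,c); (19,16,c); (19,18,c); (20,3,c); (20,16,c); (20,17,c); (21,7,c); (21,17,c); (21,18,c); (22,16,c); (22,17,c); (22,18,c)
step 2: rule r1; match: 0->14, 1->2, 2->7, 3->9; deleted nodes 14; deleted edges (14,2,c); (14,7,c); (14,9,c); added nodes 23, 24, 25, 26, 27, 28, 29; added edges (26,2,c); (26,23,c); (26,25,c); (27,7,c); (27,23,c); (27,24,c); (28,9,c); (28,24,c); (28,25,c); (29,23,c); (29,24,c); (29,25,c); result: nodes: 2:vx, 3:vx, 7:vx, 8:vx, 9:vx, 15:tri, 16:vx, 17:vx, 18:vx, 19:tri, 20:tri, 21:tri, 22:tri, 23:vx, 24:vx, 25:vx, 26:tri, 27:tri, 28:tri, 29:tri edges: (15,3,c); (15,8,c); (15,9,c); (19,2,c); (19,16,c); (19,18,c); (20,3,c); (20,16,c); (20,17,c); (21,7,c); (21,17,c); (21,18,c); (22,16,c); (22,17,c); (22,18,c); (26,2,c); (26,23,c); (26,25,c); (27,7,c); (27,23,c); (27,24,c); (28,9,c); (28,24,c); (28,25,c); (29,23,c); (29,24,c); (29,25,c)
final:
nodes: 2:vx, 3:vx, 7:vx, 8:vx, 9:vx, 15:tri, 16:vx, 17:vx, 18:vx, 19:tri, 20:tri, 21:tri, 22:tri, 23:vx, 24:vx, 25:vx, 26:tri, 27:tri, 28:tri, 29:tri
edges: (15,3,c); (15,8,c); (15,9,c); (19,2,c); (19,16,c); (19,18,c); (20,3,c); (20,16,c); (20,17,c); (21,7,c); (21,17,c); (21,18,c); (22,16,c); (22,17,c); (22,18,c); (26,2,c); (26,23,c); (26,25,c); (27,7,c); (27,23,c); (27,24,c); (28,9,c); (28,24,c); (28,25,c); (29,23,c); (29,24,c); (29,25,c)
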